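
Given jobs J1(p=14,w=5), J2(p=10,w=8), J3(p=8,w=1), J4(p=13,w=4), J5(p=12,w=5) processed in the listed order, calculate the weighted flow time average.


Completion times:
  J1: C=14, w×C=5×14=70
  J2: C=24, w×C=8×24=192
  J3: C=32, w×C=1×32=32
  J4: C=45, w×C=4×45=180
  J5: C=57, w×C=5×57=285
Sum w×C = 759
Sum w = 23
Weighted avg = 759/23
= 33.00


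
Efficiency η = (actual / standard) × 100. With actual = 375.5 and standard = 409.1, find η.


Efficiency = (actual / standard) × 100
= (375.5 / 409.1) × 100
= 91.8%


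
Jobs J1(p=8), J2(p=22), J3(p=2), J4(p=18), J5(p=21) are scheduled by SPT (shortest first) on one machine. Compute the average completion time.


SPT order: J3 → J1 → J4 → J5 → J2
Completion times:
  J3: C=2
  J1: C=10
  J4: C=28
  J5: C=49
  J2: C=71
Sum = 160, n = 5
Mean flow = 160/5
= 32.00


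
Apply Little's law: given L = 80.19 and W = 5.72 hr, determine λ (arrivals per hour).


Little's law: L = λW → λ = L / W
= 80.19 / 5.72
= 14.02 per hour


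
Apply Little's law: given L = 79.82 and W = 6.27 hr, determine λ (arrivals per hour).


Little's law: L = λW → λ = L / W
= 79.82 / 6.27
= 12.73 per hour


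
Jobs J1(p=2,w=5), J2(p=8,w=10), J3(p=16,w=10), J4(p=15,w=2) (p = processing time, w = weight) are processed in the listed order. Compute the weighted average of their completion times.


Completion times:
  J1: C=2, w×C=5×2=10
  J2: C=10, w×C=10×10=100
  J3: C=26, w×C=10×26=260
  J4: C=41, w×C=2×41=82
Sum w×C = 452
Sum w = 27
Weighted avg = 452/27
= 16.74


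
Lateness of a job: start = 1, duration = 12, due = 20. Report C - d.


Completion = 1 + 12 = 13
Lateness = C - d = 13 - 20
= -7


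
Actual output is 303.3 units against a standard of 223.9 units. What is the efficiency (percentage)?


Efficiency = (actual / standard) × 100
= (303.3 / 223.9) × 100
= 135.5%


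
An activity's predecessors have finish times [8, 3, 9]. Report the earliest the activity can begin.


ES = max of all predecessor completion times
Predecessors: [8, 3, 9]
ES = max(8, 3, 9)
= 9


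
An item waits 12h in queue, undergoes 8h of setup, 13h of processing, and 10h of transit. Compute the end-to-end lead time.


Lead time = queue + setup + processing + transit
= 12 + 8 + 13 + 10
= 43 hours


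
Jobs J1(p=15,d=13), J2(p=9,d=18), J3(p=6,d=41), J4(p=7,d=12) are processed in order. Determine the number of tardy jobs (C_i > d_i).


Completion vs due date:
  J1: C=15, d=13 → TARDY
  J2: C=24, d=18 → TARDY
  J3: C=30, d=41 → on time
  J4: C=37, d=12 → TARDY
Tardy jobs: J1, J2, J4
Count = 3


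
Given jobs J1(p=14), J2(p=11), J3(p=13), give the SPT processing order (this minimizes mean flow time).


SPT: sort by shortest processing time
  J2: p=11
  J3: p=13
  J1: p=14
Order: J2 → J3 → J1


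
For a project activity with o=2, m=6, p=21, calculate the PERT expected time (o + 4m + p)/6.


te = (o + 4m + p) / 6
= (2 + 4×6 + 21) / 6
= (2 + 24 + 21) / 6
= 47 / 6
= 7.83


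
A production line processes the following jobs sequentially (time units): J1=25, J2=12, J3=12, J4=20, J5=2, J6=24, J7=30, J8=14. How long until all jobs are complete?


Sequential makespan: sum all processing times
= 25 + 12 + 12 + 20 + 2 + 24 + 30 + 14
= 139 time units


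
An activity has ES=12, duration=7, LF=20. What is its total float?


EF = ES + duration = 12 + 7 = 19
LS = LF - duration = 20 - 7 = 13
Total Float = LF - EF = 20 - 19
(or LS - ES = 13 - 12)
= 1


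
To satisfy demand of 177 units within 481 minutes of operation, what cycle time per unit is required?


Cycle time = available time / demand
= 481 / 177
= 2.72 min/unit


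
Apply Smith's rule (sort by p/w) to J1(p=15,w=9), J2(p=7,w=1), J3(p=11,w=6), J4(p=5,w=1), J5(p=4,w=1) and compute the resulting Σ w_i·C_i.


WSPT order (by p/w): J1 → J3 → J5 → J4 → J2
  J1: C=15, w·C=9×15=135
  J3: C=26, w·C=6×26=156
  J5: C=30, w·C=1×30=30
  J4: C=35, w·C=1×35=35
  J2: C=42, w·C=1×42=42
Σ w·C = 398
= 398


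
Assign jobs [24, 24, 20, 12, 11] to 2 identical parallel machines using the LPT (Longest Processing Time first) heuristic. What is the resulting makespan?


Jobs (LPT sorted): [24, 24, 20, 12, 11]
Machines: 2
  J=24 → Machine 1 (load: 0+24=24)
  J=24 → Machine 2 (load: 0+24=24)
  J=20 → Machine 1 (load: 24+20=44)
  J=12 → Machine 2 (load: 24+12=36)
  J=11 → Machine 2 (load: 36+11=47)
Machine loads: [44, 47]
Makespan = max = 47 time units


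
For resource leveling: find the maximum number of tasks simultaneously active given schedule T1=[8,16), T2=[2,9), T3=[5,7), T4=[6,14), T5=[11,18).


Check each time point for overlaps:
  t=6: 3 tasks active (T2, T3, T4)
Max concurrent = 3


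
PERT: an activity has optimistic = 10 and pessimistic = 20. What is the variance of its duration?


σ² = ((p - o) / 6)² = (p - o)² / 36
= (20 - 10)² / 36
= 10² / 36
= 100 / 36
= 2.7778


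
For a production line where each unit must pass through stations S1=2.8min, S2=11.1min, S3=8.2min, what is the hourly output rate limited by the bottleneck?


Bottleneck = longest station time
Station times: [2.8, 11.1, 8.2]
Max = 11.1 min
Rate = 60 / 11.1
= 5.41 units/hour (bottleneck: 11.1min)


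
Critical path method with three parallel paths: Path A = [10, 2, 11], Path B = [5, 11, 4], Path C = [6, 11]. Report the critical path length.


Path A: 10 + 2 + 11 = 23
Path B: 5 + 11 + 4 = 20
Path C: 6 + 11 = 17
Critical path = longest = max(23, 20, 17)
= 23 (Path A)


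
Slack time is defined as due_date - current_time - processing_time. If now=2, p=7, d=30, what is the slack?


Slack = due - current_time - processing
= 30 - 2 - 7
= 21


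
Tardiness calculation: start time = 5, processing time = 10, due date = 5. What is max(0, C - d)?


Completion = start + processing = 5 + 10 = 15
Tardiness = max(0, C - d) = max(0, 15 - 5)
= max(0, 10)
= 10


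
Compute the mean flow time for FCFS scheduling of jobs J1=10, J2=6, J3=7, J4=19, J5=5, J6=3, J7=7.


Completion times:
  J1: completes at 10
  J2: completes at 16
  J3: completes at 23
  J4: completes at 42
  J5: completes at 47
  J6: completes at 50
  J7: completes at 57
Sum = 245
Average = 245/7
= 35.00


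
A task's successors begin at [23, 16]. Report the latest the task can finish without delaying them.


LF = min of all successor start times
Successors start at: [23, 16]
LF = min(23, 16)
= 16


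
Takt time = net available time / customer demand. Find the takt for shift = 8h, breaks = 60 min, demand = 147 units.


Available = 8×60 - 60 = 420 min
Takt time = 420 / 147
= 2.86 min/unit


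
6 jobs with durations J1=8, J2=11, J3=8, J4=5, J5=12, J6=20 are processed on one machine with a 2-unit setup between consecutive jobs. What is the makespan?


Makespan = Σ processing + (n-1) × setup
= (8 + 11 + 8 + 5 + 12 + 20) + (6-1)×2
= 64 + 10
= 74 time units


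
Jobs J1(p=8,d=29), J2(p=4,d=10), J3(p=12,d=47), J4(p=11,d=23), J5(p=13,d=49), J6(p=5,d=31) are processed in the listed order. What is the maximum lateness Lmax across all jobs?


Lateness per job (L = C - d):
  J1: C=8, d=29, L=-21
  J2: C=12, d=10, L=2
  J3: C=24, d=47, L=-23
  J4: C=35, d=23, L=12
  J5: C=48, d=49, L=-1
  J6: C=53, d=31, L=22
Lmax = max(-21, 2, -23, 12, -1, 22)
= 22


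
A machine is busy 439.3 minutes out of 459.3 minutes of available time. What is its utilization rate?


Utilization = busy / total × 100
= 439.3 / 459.3 × 100
= 95.6%


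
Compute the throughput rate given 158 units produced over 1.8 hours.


Throughput = units / time
= 158 / 1.8
= 87.8 units/hour


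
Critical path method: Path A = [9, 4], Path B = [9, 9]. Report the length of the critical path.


Path A: 9 + 4 = 13
Path B: 9 + 9 = 18
Critical path = longest = max(13, 18)
= 18 (Path B)


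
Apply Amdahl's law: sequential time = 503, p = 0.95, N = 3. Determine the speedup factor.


Amdahl's law: T_p = T × ((1-p) + p/N)
= 503 × ((1-0.95) + 0.95/3)
= 503 × (0.05 + 0.3167)
= 503 × 0.3667
= 184.43
Speedup = 503/184.43
= 2.73×


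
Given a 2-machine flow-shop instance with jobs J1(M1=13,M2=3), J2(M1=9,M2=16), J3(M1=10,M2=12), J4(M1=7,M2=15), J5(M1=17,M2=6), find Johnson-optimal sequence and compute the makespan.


Johnson's rule:
Group 1 (M1≤M2, sort by M1): ['J4', 'J2', 'J3']
Group 2 (M1>M2, sort desc M2): ['J5', 'J1']
Sequence: J4 → J2 → J3 → J5 → J1
Makespan calculation:
  J4: M1 done=7, M2 done=22
  J2: M1 done=16, M2 done=38
  J3: M1 done=26, M2 done=50
  J5: M1 done=43, M2 done=56
  J1: M1 done=56, M2 done=59
= Sequence: J4 → J2 → J3 → J5 → J1, Makespan: 59


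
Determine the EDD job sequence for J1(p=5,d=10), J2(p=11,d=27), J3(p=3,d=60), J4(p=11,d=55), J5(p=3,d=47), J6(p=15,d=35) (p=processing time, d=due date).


EDD: sort by earliest due date
  J1: d=10, p=5
  J2: d=27, p=11
  J6: d=35, p=15
  J5: d=47, p=3
  J4: d=55, p=11
  J3: d=60, p=3
Order: J1 → J2 → J6 → J5 → J4 → J3


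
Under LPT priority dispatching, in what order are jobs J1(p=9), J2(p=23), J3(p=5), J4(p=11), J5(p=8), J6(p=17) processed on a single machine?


LPT: sort by longest processing time first
  J2: p=23
  J6: p=17
  J4: p=11
  J1: p=9
  J5: p=8
  J3: p=5
Order: J2 → J6 → J4 → J1 → J5 → J3


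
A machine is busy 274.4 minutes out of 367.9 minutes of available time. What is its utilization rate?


Utilization = busy / total × 100
= 274.4 / 367.9 × 100
= 74.6%


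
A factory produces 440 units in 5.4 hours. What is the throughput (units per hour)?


Throughput = units / time
= 440 / 5.4
= 81.5 units/hour


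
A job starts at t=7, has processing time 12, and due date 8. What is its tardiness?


Completion = start + processing = 7 + 12 = 19
Tardiness = max(0, C - d) = max(0, 19 - 8)
= max(0, 11)
= 11


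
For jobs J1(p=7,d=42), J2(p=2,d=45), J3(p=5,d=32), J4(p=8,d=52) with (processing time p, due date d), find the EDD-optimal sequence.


EDD: sort by earliest due date
  J3: d=32, p=5
  J1: d=42, p=7
  J2: d=45, p=2
  J4: d=52, p=8
Order: J3 → J1 → J2 → J4


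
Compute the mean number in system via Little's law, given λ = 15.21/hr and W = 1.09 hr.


Little's law: L = λ × W
= 15.21 × 1.09
= 16.58


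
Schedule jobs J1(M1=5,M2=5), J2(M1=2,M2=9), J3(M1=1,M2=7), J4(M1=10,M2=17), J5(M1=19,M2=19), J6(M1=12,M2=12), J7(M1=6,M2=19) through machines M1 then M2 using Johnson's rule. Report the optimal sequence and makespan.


Johnson's rule:
Group 1 (M1≤M2, sort by M1): ['J3', 'J2', 'J1', 'J7', 'J4', 'J6', 'J5']
Group 2 (M1>M2, sort desc M2): []
Sequence: J3 → J2 → J1 → J7 → J4 → J6 → J5
Makespan calculation:
  J3: M1 done=1, M2 done=8
  J2: M1 done=3, M2 done=17
  J1: M1 done=8, M2 done=22
  J7: M1 done=14, M2 done=41
  J4: M1 done=24, M2 done=58
  J6: M1 done=36, M2 done=70
  J5: M1 done=55, M2 done=89
= Sequence: J3 → J2 → J1 → J7 → J4 → J6 → J5, Makespan: 89


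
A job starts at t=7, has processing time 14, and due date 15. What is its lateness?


Completion = 7 + 14 = 21
Lateness = C - d = 21 - 15
= 6


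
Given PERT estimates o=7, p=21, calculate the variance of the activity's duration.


σ² = ((p - o) / 6)² = (p - o)² / 36
= (21 - 7)² / 36
= 14² / 36
= 196 / 36
= 5.4444


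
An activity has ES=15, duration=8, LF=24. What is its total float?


EF = ES + duration = 15 + 8 = 23
LS = LF - duration = 24 - 8 = 16
Total Float = LF - EF = 24 - 23
(or LS - ES = 16 - 15)
= 1


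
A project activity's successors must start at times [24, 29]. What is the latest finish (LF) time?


LF = min of all successor start times
Successors start at: [24, 29]
LF = min(24, 29)
= 24


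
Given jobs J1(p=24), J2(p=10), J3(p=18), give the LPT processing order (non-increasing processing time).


LPT: sort by longest processing time first
  J1: p=24
  J3: p=18
  J2: p=10
Order: J1 → J3 → J2


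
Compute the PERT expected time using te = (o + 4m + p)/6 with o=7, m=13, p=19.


te = (o + 4m + p) / 6
= (7 + 4×13 + 19) / 6
= (7 + 52 + 19) / 6
= 78 / 6
= 13.00


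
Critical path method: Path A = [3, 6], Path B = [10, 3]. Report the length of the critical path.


Path A: 3 + 6 = 9
Path B: 10 + 3 = 13
Critical path = longest = max(9, 13)
= 13 (Path B)


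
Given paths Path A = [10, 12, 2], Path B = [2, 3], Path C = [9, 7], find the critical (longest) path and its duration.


Path A: 10 + 12 + 2 = 24
Path B: 2 + 3 = 5
Path C: 9 + 7 = 16
Critical path = longest = max(24, 5, 16)
= 24 (Path A)


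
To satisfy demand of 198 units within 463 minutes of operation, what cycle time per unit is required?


Cycle time = available time / demand
= 463 / 198
= 2.34 min/unit


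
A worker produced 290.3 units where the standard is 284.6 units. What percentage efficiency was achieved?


Efficiency = (actual / standard) × 100
= (290.3 / 284.6) × 100
= 102.0%


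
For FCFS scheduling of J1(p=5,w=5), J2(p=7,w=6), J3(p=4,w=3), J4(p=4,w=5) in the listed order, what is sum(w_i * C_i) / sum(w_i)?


Completion times:
  J1: C=5, w×C=5×5=25
  J2: C=12, w×C=6×12=72
  J3: C=16, w×C=3×16=48
  J4: C=20, w×C=5×20=100
Sum w×C = 245
Sum w = 19
Weighted avg = 245/19
= 12.89


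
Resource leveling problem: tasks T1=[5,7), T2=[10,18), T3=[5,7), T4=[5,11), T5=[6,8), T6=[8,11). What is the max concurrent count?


Check each time point for overlaps:
  t=6: 4 tasks active (T1, T3, T4, T5)
Max concurrent = 4


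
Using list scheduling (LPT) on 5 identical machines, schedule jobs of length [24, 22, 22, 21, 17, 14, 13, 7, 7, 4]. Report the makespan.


Jobs (LPT sorted): [24, 22, 22, 21, 17, 14, 13, 7, 7, 4]
Machines: 5
  J=24 → Machine 1 (load: 0+24=24)
  J=22 → Machine 2 (load: 0+22=22)
  J=22 → Machine 3 (load: 0+22=22)
  J=21 → Machine 4 (load: 0+21=21)
  J=17 → Machine 5 (load: 0+17=17)
  J=14 → Machine 5 (load: 17+14=31)
  J=13 → Machine 4 (load: 21+13=34)
  J=7 → Machine 2 (load: 22+7=29)
  J=7 → Machine 3 (load: 22+7=29)
  J=4 → Machine 1 (load: 24+4=28)
Machine loads: [28, 29, 29, 34, 31]
Makespan = max = 34 time units


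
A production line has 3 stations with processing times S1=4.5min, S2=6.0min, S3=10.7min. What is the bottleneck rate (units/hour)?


Bottleneck = longest station time
Station times: [4.5, 6.0, 10.7]
Max = 10.7 min
Rate = 60 / 10.7
= 5.61 units/hour (bottleneck: 10.7min)


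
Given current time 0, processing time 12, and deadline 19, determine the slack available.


Slack = due - current_time - processing
= 19 - 0 - 12
= 7


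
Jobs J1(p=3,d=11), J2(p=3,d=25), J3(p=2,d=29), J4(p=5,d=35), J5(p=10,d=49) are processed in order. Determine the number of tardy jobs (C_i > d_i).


Completion vs due date:
  J1: C=3, d=11 → on time
  J2: C=6, d=25 → on time
  J3: C=8, d=29 → on time
  J4: C=13, d=35 → on time
  J5: C=23, d=49 → on time
Tardy jobs: none
Count = 0


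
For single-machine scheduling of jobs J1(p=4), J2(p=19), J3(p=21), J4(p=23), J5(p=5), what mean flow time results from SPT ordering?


SPT order: J1 → J5 → J2 → J3 → J4
Completion times:
  J1: C=4
  J5: C=9
  J2: C=28
  J3: C=49
  J4: C=72
Sum = 162, n = 5
Mean flow = 162/5
= 32.40


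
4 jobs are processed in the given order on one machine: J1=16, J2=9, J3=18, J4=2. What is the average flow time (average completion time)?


Completion times:
  J1: completes at 16
  J2: completes at 25
  J3: completes at 43
  J4: completes at 45
Sum = 129
Average = 129/4
= 32.25


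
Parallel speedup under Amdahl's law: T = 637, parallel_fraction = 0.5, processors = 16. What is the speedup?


Amdahl's law: T_p = T × ((1-p) + p/N)
= 637 × ((1-0.5) + 0.5/16)
= 637 × (0.50 + 0.0312)
= 637 × 0.5312
= 338.41
Speedup = 637/338.41
= 1.88×


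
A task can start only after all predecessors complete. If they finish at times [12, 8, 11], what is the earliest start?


ES = max of all predecessor completion times
Predecessors: [12, 8, 11]
ES = max(12, 8, 11)
= 12


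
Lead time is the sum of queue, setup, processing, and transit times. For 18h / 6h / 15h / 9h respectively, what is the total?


Lead time = queue + setup + processing + transit
= 18 + 6 + 15 + 9
= 48 hours


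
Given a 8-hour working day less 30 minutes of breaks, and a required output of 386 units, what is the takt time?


Available = 8×60 - 30 = 450 min
Takt time = 450 / 386
= 1.17 min/unit


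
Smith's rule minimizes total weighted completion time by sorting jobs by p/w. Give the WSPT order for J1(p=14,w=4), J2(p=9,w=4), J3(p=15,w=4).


WSPT (Smith's rule): sort by p/w ascending
  J2: p/w = 9/4 = 2.250
  J1: p/w = 14/4 = 3.500
  J3: p/w = 15/4 = 3.750
Order: J2 → J1 → J3


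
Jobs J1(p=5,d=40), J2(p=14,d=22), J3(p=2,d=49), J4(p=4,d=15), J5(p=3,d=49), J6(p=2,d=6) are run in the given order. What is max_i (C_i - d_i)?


Lateness per job (L = C - d):
  J1: C=5, d=40, L=-35
  J2: C=19, d=22, L=-3
  J3: C=21, d=49, L=-28
  J4: C=25, d=15, L=10
  J5: C=28, d=49, L=-21
  J6: C=30, d=6, L=24
Lmax = max(-35, -3, -28, 10, -21, 24)
= 24


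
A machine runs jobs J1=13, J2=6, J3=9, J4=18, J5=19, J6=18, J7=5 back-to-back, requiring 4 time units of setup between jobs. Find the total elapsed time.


Makespan = Σ processing + (n-1) × setup
= (13 + 6 + 9 + 18 + 19 + 18 + 5) + (7-1)×4
= 88 + 24
= 112 time units


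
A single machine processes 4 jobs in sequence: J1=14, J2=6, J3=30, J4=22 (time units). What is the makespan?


Sequential makespan: sum all processing times
= 14 + 6 + 30 + 22
= 72 time units


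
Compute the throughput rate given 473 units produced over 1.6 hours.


Throughput = units / time
= 473 / 1.6
= 295.6 units/hour


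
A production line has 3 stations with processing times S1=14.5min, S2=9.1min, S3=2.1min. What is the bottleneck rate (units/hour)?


Bottleneck = longest station time
Station times: [14.5, 9.1, 2.1]
Max = 14.5 min
Rate = 60 / 14.5
= 4.14 units/hour (bottleneck: 14.5min)


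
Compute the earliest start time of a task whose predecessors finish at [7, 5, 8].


ES = max of all predecessor completion times
Predecessors: [7, 5, 8]
ES = max(7, 5, 8)
= 8


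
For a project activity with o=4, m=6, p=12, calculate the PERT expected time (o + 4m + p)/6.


te = (o + 4m + p) / 6
= (4 + 4×6 + 12) / 6
= (4 + 24 + 12) / 6
= 40 / 6
= 6.67


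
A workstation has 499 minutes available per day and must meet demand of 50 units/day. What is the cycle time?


Cycle time = available time / demand
= 499 / 50
= 9.98 min/unit


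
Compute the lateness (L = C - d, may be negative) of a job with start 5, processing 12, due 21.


Completion = 5 + 12 = 17
Lateness = C - d = 17 - 21
= -4


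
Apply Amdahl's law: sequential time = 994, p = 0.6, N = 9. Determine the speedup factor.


Amdahl's law: T_p = T × ((1-p) + p/N)
= 994 × ((1-0.6) + 0.6/9)
= 994 × (0.40 + 0.0667)
= 994 × 0.4667
= 463.87
Speedup = 994/463.87
= 2.14×


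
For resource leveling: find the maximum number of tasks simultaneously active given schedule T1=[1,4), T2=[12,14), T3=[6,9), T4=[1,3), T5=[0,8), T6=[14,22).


Check each time point for overlaps:
  t=1: 3 tasks active (T1, T4, T5)
Max concurrent = 3


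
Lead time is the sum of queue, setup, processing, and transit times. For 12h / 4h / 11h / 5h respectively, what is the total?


Lead time = queue + setup + processing + transit
= 12 + 4 + 11 + 5
= 32 hours


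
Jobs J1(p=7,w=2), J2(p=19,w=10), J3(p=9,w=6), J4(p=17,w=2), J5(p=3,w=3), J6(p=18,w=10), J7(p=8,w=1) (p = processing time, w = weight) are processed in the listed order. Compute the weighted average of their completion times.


Completion times:
  J1: C=7, w×C=2×7=14
  J2: C=26, w×C=10×26=260
  J3: C=35, w×C=6×35=210
  J4: C=52, w×C=2×52=104
  J5: C=55, w×C=3×55=165
  J6: C=73, w×C=10×73=730
  J7: C=81, w×C=1×81=81
Sum w×C = 1564
Sum w = 34
Weighted avg = 1564/34
= 46.00


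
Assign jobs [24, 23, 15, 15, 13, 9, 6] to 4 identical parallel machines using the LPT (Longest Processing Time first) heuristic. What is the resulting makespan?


Jobs (LPT sorted): [24, 23, 15, 15, 13, 9, 6]
Machines: 4
  J=24 → Machine 1 (load: 0+24=24)
  J=23 → Machine 2 (load: 0+23=23)
  J=15 → Machine 3 (load: 0+15=15)
  J=15 → Machine 4 (load: 0+15=15)
  J=13 → Machine 3 (load: 15+13=28)
  J=9 → Machine 4 (load: 15+9=24)
  J=6 → Machine 2 (load: 23+6=29)
Machine loads: [24, 29, 28, 24]
Makespan = max = 29 time units


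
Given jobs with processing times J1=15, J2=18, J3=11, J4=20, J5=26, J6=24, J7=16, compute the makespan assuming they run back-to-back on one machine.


Sequential makespan: sum all processing times
= 15 + 18 + 11 + 20 + 26 + 24 + 16
= 130 time units


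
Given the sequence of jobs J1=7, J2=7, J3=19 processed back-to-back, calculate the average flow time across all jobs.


Completion times:
  J1: completes at 7
  J2: completes at 14
  J3: completes at 33
Sum = 54
Average = 54/3
= 18.00


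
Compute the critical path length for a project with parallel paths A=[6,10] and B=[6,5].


Path A: 6 + 10 = 16
Path B: 6 + 5 = 11
Critical path = longest = max(16, 11)
= 16 (Path A)


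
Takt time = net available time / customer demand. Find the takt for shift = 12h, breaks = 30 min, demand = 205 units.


Available = 12×60 - 30 = 690 min
Takt time = 690 / 205
= 3.37 min/unit


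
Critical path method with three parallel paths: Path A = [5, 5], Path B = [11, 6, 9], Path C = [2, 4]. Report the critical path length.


Path A: 5 + 5 = 10
Path B: 11 + 6 + 9 = 26
Path C: 2 + 4 = 6
Critical path = longest = max(10, 26, 6)
= 26 (Path B)


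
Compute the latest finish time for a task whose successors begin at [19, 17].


LF = min of all successor start times
Successors start at: [19, 17]
LF = min(19, 17)
= 17


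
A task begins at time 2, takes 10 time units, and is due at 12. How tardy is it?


Completion = start + processing = 2 + 10 = 12
Tardiness = max(0, C - d) = max(0, 12 - 12)
= max(0, 0)
= 0


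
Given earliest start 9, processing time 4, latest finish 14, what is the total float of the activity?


EF = ES + duration = 9 + 4 = 13
LS = LF - duration = 14 - 4 = 10
Total Float = LF - EF = 14 - 13
(or LS - ES = 10 - 9)
= 1


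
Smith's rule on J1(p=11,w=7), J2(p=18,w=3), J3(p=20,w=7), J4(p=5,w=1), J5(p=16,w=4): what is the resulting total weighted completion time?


WSPT order (by p/w): J1 → J3 → J5 → J4 → J2
  J1: C=11, w·C=7×11=77
  J3: C=31, w·C=7×31=217
  J5: C=47, w·C=4×47=188
  J4: C=52, w·C=1×52=52
  J2: C=70, w·C=3×70=210
Σ w·C = 744
= 744


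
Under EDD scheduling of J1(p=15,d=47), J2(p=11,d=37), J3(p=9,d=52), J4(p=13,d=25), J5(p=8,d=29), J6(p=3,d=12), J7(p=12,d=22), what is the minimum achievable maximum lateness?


EDD order: J6 → J7 → J4 → J5 → J2 → J1 → J3
Completion and lateness:
  J6: C=3, d=12, L=3-12=-9
  J7: C=15, d=22, L=15-22=-7
  J4: C=28, d=25, L=28-25=3
  J5: C=36, d=29, L=36-29=7
  J2: C=47, d=37, L=47-37=10
  J1: C=62, d=47, L=62-47=15
  J3: C=71, d=52, L=71-52=19
Lmax = max(-9, -7, 3, 7, 10, 15, 19)
= 19


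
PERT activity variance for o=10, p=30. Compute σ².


σ² = ((p - o) / 6)² = (p - o)² / 36
= (30 - 10)² / 36
= 20² / 36
= 400 / 36
= 11.1111


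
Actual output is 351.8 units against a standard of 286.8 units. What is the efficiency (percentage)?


Efficiency = (actual / standard) × 100
= (351.8 / 286.8) × 100
= 122.7%


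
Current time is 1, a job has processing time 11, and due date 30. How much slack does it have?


Slack = due - current_time - processing
= 30 - 1 - 11
= 18


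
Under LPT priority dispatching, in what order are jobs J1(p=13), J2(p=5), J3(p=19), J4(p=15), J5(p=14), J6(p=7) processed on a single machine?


LPT: sort by longest processing time first
  J3: p=19
  J4: p=15
  J5: p=14
  J1: p=13
  J6: p=7
  J2: p=5
Order: J3 → J4 → J5 → J1 → J6 → J2


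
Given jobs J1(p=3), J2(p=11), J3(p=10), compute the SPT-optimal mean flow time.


SPT order: J1 → J3 → J2
Completion times:
  J1: C=3
  J3: C=13
  J2: C=24
Sum = 40, n = 3
Mean flow = 40/3
= 13.33


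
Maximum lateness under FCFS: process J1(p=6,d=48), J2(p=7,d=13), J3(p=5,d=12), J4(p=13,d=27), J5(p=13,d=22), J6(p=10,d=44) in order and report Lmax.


Lateness per job (L = C - d):
  J1: C=6, d=48, L=-42
  J2: C=13, d=13, L=0
  J3: C=18, d=12, L=6
  J4: C=31, d=27, L=4
  J5: C=44, d=22, L=22
  J6: C=54, d=44, L=10
Lmax = max(-42, 0, 6, 4, 22, 10)
= 22


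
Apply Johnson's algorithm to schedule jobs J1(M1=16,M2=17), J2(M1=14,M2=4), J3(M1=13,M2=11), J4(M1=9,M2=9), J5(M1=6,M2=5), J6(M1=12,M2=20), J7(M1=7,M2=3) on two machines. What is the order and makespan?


Johnson's rule:
Group 1 (M1≤M2, sort by M1): ['J4', 'J6', 'J1']
Group 2 (M1>M2, sort desc M2): ['J3', 'J5', 'J2', 'J7']
Sequence: J4 → J6 → J1 → J3 → J5 → J2 → J7
Makespan calculation:
  J4: M1 done=9, M2 done=18
  J6: M1 done=21, M2 done=41
  J1: M1 done=37, M2 done=58
  J3: M1 done=50, M2 done=69
  J5: M1 done=56, M2 done=74
  J2: M1 done=70, M2 done=78
  J7: M1 done=77, M2 done=81
= Sequence: J4 → J6 → J1 → J3 → J5 → J2 → J7, Makespan: 81


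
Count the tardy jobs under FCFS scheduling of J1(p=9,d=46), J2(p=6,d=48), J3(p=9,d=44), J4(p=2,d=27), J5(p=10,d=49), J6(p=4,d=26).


Completion vs due date:
  J1: C=9, d=46 → on time
  J2: C=15, d=48 → on time
  J3: C=24, d=44 → on time
  J4: C=26, d=27 → on time
  J5: C=36, d=49 → on time
  J6: C=40, d=26 → TARDY
Tardy jobs: J6
Count = 1


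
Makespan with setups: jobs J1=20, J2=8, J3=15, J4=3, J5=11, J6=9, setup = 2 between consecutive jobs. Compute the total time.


Makespan = Σ processing + (n-1) × setup
= (20 + 8 + 15 + 3 + 11 + 9) + (6-1)×2
= 66 + 10
= 76 time units


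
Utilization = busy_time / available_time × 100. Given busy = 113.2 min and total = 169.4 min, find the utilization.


Utilization = busy / total × 100
= 113.2 / 169.4 × 100
= 66.8%


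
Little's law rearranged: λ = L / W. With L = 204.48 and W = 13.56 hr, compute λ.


Little's law: L = λW → λ = L / W
= 204.48 / 13.56
= 15.08 per hour


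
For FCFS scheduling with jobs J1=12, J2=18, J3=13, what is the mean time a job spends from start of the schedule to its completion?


Completion times:
  J1: completes at 12
  J2: completes at 30
  J3: completes at 43
Sum = 85
Average = 85/3
= 28.33


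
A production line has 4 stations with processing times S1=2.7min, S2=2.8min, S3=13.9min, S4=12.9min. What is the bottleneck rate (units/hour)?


Bottleneck = longest station time
Station times: [2.7, 2.8, 13.9, 12.9]
Max = 13.9 min
Rate = 60 / 13.9
= 4.32 units/hour (bottleneck: 13.9min)


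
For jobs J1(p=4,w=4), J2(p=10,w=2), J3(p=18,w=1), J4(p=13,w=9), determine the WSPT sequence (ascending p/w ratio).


WSPT (Smith's rule): sort by p/w ascending
  J1: p/w = 4/4 = 1.000
  J4: p/w = 13/9 = 1.444
  J2: p/w = 10/2 = 5.000
  J3: p/w = 18/1 = 18.000
Order: J1 → J4 → J2 → J3


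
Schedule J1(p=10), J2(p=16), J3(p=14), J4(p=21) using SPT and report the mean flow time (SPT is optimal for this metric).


SPT order: J1 → J3 → J2 → J4
Completion times:
  J1: C=10
  J3: C=24
  J2: C=40
  J4: C=61
Sum = 135, n = 4
Mean flow = 135/4
= 33.75


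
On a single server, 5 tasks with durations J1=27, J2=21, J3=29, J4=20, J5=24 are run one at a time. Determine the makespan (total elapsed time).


Sequential makespan: sum all processing times
= 27 + 21 + 29 + 20 + 24
= 121 time units


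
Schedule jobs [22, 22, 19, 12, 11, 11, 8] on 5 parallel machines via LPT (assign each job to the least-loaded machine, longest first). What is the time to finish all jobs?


Jobs (LPT sorted): [22, 22, 19, 12, 11, 11, 8]
Machines: 5
  J=22 → Machine 1 (load: 0+22=22)
  J=22 → Machine 2 (load: 0+22=22)
  J=19 → Machine 3 (load: 0+19=19)
  J=12 → Machine 4 (load: 0+12=12)
  J=11 → Machine 5 (load: 0+11=11)
  J=11 → Machine 5 (load: 11+11=22)
  J=8 → Machine 4 (load: 12+8=20)
Machine loads: [22, 22, 19, 20, 22]
Makespan = max = 22 time units


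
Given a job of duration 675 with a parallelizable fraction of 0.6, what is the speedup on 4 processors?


Amdahl's law: T_p = T × ((1-p) + p/N)
= 675 × ((1-0.6) + 0.6/4)
= 675 × (0.40 + 0.1500)
= 675 × 0.5500
= 371.25
Speedup = 675/371.25
= 1.82×


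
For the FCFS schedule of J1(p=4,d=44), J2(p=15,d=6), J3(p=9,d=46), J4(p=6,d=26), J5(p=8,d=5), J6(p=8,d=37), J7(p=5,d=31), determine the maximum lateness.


Lateness per job (L = C - d):
  J1: C=4, d=44, L=-40
  J2: C=19, d=6, L=13
  J3: C=28, d=46, L=-18
  J4: C=34, d=26, L=8
  J5: C=42, d=5, L=37
  J6: C=50, d=37, L=13
  J7: C=55, d=31, L=24
Lmax = max(-40, 13, -18, 8, 37, 13, 24)
= 37


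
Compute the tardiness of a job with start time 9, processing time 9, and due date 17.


Completion = start + processing = 9 + 9 = 18
Tardiness = max(0, C - d) = max(0, 18 - 17)
= max(0, 1)
= 1


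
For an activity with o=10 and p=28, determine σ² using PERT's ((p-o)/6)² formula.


σ² = ((p - o) / 6)² = (p - o)² / 36
= (28 - 10)² / 36
= 18² / 36
= 324 / 36
= 9.0000


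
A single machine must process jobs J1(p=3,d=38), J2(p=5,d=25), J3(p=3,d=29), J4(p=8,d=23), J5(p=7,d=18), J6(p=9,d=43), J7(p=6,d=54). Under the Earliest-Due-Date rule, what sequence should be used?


EDD: sort by earliest due date
  J5: d=18, p=7
  J4: d=23, p=8
  J2: d=25, p=5
  J3: d=29, p=3
  J1: d=38, p=3
  J6: d=43, p=9
  J7: d=54, p=6
Order: J5 → J4 → J2 → J3 → J1 → J6 → J7


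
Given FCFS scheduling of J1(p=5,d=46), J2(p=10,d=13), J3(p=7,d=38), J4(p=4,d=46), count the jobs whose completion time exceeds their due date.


Completion vs due date:
  J1: C=5, d=46 → on time
  J2: C=15, d=13 → TARDY
  J3: C=22, d=38 → on time
  J4: C=26, d=46 → on time
Tardy jobs: J2
Count = 1


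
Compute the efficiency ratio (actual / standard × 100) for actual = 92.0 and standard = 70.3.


Efficiency = (actual / standard) × 100
= (92.0 / 70.3) × 100
= 130.9%


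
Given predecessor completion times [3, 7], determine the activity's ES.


ES = max of all predecessor completion times
Predecessors: [3, 7]
ES = max(3, 7)
= 7


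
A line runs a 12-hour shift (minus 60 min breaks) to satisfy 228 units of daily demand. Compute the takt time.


Available = 12×60 - 60 = 660 min
Takt time = 660 / 228
= 2.89 min/unit


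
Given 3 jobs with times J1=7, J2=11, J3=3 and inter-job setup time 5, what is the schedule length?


Makespan = Σ processing + (n-1) × setup
= (7 + 11 + 3) + (3-1)×5
= 21 + 10
= 31 time units


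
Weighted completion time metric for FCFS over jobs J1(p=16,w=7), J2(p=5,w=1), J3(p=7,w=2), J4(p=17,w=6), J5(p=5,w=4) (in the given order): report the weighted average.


Completion times:
  J1: C=16, w×C=7×16=112
  J2: C=21, w×C=1×21=21
  J3: C=28, w×C=2×28=56
  J4: C=45, w×C=6×45=270
  J5: C=50, w×C=4×50=200
Sum w×C = 659
Sum w = 20
Weighted avg = 659/20
= 32.95


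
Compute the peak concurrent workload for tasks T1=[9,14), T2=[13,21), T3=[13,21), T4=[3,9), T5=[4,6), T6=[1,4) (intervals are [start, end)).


Check each time point for overlaps:
  t=13: 3 tasks active (T1, T2, T3)
Max concurrent = 3


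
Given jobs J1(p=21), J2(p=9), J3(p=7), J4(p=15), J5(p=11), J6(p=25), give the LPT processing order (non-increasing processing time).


LPT: sort by longest processing time first
  J6: p=25
  J1: p=21
  J4: p=15
  J5: p=11
  J2: p=9
  J3: p=7
Order: J6 → J1 → J4 → J5 → J2 → J3


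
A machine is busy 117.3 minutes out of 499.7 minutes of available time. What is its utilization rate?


Utilization = busy / total × 100
= 117.3 / 499.7 × 100
= 23.5%


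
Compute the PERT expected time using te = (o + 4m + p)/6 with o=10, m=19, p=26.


te = (o + 4m + p) / 6
= (10 + 4×19 + 26) / 6
= (10 + 76 + 26) / 6
= 112 / 6
= 18.67


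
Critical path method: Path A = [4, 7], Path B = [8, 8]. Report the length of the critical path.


Path A: 4 + 7 = 11
Path B: 8 + 8 = 16
Critical path = longest = max(11, 16)
= 16 (Path B)


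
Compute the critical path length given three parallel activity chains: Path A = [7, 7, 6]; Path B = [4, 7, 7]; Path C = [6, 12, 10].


Path A: 7 + 7 + 6 = 20
Path B: 4 + 7 + 7 = 18
Path C: 6 + 12 + 10 = 28
Critical path = longest = max(20, 18, 28)
= 28 (Path C)


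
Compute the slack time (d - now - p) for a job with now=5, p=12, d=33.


Slack = due - current_time - processing
= 33 - 5 - 12
= 16


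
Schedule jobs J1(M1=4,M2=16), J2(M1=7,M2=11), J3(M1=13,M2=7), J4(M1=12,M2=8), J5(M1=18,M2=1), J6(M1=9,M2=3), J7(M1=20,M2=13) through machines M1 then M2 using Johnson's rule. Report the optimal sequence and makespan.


Johnson's rule:
Group 1 (M1≤M2, sort by M1): ['J1', 'J2']
Group 2 (M1>M2, sort desc M2): ['J7', 'J4', 'J3', 'J6', 'J5']
Sequence: J1 → J2 → J7 → J4 → J3 → J6 → J5
Makespan calculation:
  J1: M1 done=4, M2 done=20
  J2: M1 done=11, M2 done=31
  J7: M1 done=31, M2 done=44
  J4: M1 done=43, M2 done=52
  J3: M1 done=56, M2 done=63
  J6: M1 done=65, M2 done=68
  J5: M1 done=83, M2 done=84
= Sequence: J1 → J2 → J7 → J4 → J3 → J6 → J5, Makespan: 84


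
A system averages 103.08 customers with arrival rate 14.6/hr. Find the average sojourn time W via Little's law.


Little's law: L = λW → W = L / λ
= 103.08 / 14.6
= 7.06 hours


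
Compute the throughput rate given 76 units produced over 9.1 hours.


Throughput = units / time
= 76 / 9.1
= 8.4 units/hour


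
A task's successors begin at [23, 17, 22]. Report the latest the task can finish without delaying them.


LF = min of all successor start times
Successors start at: [23, 17, 22]
LF = min(23, 17, 22)
= 17


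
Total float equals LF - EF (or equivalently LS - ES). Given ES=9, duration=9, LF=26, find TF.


EF = ES + duration = 9 + 9 = 18
LS = LF - duration = 26 - 9 = 17
Total Float = LF - EF = 26 - 18
(or LS - ES = 17 - 9)
= 8


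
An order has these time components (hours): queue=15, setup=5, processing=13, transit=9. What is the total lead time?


Lead time = queue + setup + processing + transit
= 15 + 5 + 13 + 9
= 42 hours


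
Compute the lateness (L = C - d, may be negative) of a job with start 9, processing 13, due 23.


Completion = 9 + 13 = 22
Lateness = C - d = 22 - 23
= -1


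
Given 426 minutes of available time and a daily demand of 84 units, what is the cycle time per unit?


Cycle time = available time / demand
= 426 / 84
= 5.07 min/unit


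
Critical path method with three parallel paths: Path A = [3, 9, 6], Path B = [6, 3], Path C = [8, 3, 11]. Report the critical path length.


Path A: 3 + 9 + 6 = 18
Path B: 6 + 3 = 9
Path C: 8 + 3 + 11 = 22
Critical path = longest = max(18, 9, 22)
= 22 (Path C)


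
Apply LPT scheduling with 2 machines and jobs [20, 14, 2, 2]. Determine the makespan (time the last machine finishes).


Jobs (LPT sorted): [20, 14, 2, 2]
Machines: 2
  J=20 → Machine 1 (load: 0+20=20)
  J=14 → Machine 2 (load: 0+14=14)
  J=2 → Machine 2 (load: 14+2=16)
  J=2 → Machine 2 (load: 16+2=18)
Machine loads: [20, 18]
Makespan = max = 20 time units


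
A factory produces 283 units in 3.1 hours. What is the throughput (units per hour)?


Throughput = units / time
= 283 / 3.1
= 91.3 units/hour


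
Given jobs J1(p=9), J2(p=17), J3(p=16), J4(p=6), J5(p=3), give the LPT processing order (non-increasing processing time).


LPT: sort by longest processing time first
  J2: p=17
  J3: p=16
  J1: p=9
  J4: p=6
  J5: p=3
Order: J2 → J3 → J1 → J4 → J5


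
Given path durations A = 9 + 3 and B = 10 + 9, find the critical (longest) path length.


Path A: 9 + 3 = 12
Path B: 10 + 9 = 19
Critical path = longest = max(12, 19)
= 19 (Path B)


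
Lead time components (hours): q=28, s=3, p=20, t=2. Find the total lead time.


Lead time = queue + setup + processing + transit
= 28 + 3 + 20 + 2
= 53 hours


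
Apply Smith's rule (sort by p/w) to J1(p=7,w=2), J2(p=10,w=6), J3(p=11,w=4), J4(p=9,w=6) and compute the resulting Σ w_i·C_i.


WSPT order (by p/w): J4 → J2 → J3 → J1
  J4: C=9, w·C=6×9=54
  J2: C=19, w·C=6×19=114
  J3: C=30, w·C=4×30=120
  J1: C=37, w·C=2×37=74
Σ w·C = 362
= 362


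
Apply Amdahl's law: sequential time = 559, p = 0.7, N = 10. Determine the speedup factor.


Amdahl's law: T_p = T × ((1-p) + p/N)
= 559 × ((1-0.7) + 0.7/10)
= 559 × (0.30 + 0.0700)
= 559 × 0.3700
= 206.83
Speedup = 559/206.83
= 2.70×


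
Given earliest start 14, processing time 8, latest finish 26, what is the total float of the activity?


EF = ES + duration = 14 + 8 = 22
LS = LF - duration = 26 - 8 = 18
Total Float = LF - EF = 26 - 22
(or LS - ES = 18 - 14)
= 4


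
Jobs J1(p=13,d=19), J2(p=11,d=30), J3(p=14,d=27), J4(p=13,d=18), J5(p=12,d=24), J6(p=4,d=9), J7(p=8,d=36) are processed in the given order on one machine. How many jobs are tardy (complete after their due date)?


Completion vs due date:
  J1: C=13, d=19 → on time
  J2: C=24, d=30 → on time
  J3: C=38, d=27 → TARDY
  J4: C=51, d=18 → TARDY
  J5: C=63, d=24 → TARDY
  J6: C=67, d=9 → TARDY
  J7: C=75, d=36 → TARDY
Tardy jobs: J3, J4, J5, J6, J7
Count = 5


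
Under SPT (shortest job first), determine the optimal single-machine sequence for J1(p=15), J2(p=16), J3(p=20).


SPT: sort by shortest processing time
  J1: p=15
  J2: p=16
  J3: p=20
Order: J1 → J2 → J3


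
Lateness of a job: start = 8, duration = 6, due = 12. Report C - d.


Completion = 8 + 6 = 14
Lateness = C - d = 14 - 12
= 2


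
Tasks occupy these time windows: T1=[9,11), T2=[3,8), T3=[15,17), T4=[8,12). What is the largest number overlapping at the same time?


Check each time point for overlaps:
  t=9: 2 tasks active (T1, T4)
Max concurrent = 2


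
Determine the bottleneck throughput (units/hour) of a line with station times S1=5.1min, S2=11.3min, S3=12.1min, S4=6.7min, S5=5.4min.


Bottleneck = longest station time
Station times: [5.1, 11.3, 12.1, 6.7, 5.4]
Max = 12.1 min
Rate = 60 / 12.1
= 4.96 units/hour (bottleneck: 12.1min)


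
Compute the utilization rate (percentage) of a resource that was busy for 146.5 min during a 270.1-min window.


Utilization = busy / total × 100
= 146.5 / 270.1 × 100
= 54.2%


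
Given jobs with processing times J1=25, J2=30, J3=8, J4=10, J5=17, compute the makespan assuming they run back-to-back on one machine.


Sequential makespan: sum all processing times
= 25 + 30 + 8 + 10 + 17
= 90 time units


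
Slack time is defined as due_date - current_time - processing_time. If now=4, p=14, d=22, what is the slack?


Slack = due - current_time - processing
= 22 - 4 - 14
= 4


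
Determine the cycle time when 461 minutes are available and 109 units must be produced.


Cycle time = available time / demand
= 461 / 109
= 4.23 min/unit


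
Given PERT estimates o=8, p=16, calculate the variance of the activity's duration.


σ² = ((p - o) / 6)² = (p - o)² / 36
= (16 - 8)² / 36
= 8² / 36
= 64 / 36
= 1.7778


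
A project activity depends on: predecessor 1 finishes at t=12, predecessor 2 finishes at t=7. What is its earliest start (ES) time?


ES = max of all predecessor completion times
Predecessors: [12, 7]
ES = max(12, 7)
= 12


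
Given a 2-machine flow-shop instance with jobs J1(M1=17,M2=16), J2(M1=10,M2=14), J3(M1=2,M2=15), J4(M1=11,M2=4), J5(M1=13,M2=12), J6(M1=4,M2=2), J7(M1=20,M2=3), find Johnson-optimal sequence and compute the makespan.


Johnson's rule:
Group 1 (M1≤M2, sort by M1): ['J3', 'J2']
Group 2 (M1>M2, sort desc M2): ['J1', 'J5', 'J4', 'J7', 'J6']
Sequence: J3 → J2 → J1 → J5 → J4 → J7 → J6
Makespan calculation:
  J3: M1 done=2, M2 done=17
  J2: M1 done=12, M2 done=31
  J1: M1 done=29, M2 done=47
  J5: M1 done=42, M2 done=59
  J4: M1 done=53, M2 done=63
  J7: M1 done=73, M2 done=76
  J6: M1 done=77, M2 done=79
= Sequence: J3 → J2 → J1 → J5 → J4 → J7 → J6, Makespan: 79
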